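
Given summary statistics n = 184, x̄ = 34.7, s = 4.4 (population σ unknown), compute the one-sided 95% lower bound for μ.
μ ≥ 34.16

Lower bound (one-sided):
t* = 1.653 (one-sided for 95%)
Lower bound = x̄ - t* · s/√n = 34.7 - 1.653 · 4.4/√184 = 34.16

We are 95% confident that μ ≥ 34.16.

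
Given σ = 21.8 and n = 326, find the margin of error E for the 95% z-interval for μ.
Margin of error = 2.37

Margin of error = z* · σ/√n
= 1.960 · 21.8/√326
= 1.960 · 21.8/18.0555
= 2.37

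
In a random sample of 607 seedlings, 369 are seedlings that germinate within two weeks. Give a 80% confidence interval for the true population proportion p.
(0.583, 0.633)

Proportion CI:
p̂ = 369/607 = 0.60791
SE = √(p̂(1-p̂)/n) = √(0.60791 · 0.39209 / 607) = 0.01982

z* = 1.282
Margin = z* · SE = 1.282 · 0.01982 = 0.0254

CI: 0.60791 ± 0.0254 = (0.583, 0.633)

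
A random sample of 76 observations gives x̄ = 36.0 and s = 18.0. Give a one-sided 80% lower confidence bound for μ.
μ ≥ 34.25

Lower bound (one-sided):
t* = 0.846 (one-sided for 80%)
Lower bound = x̄ - t* · s/√n = 36.0 - 0.846 · 18.0/√76 = 34.25

We are 80% confident that μ ≥ 34.25.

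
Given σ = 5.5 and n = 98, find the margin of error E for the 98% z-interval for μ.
Margin of error = 1.29

Margin of error = z* · σ/√n
= 2.326 · 5.5/√98
= 2.326 · 5.5/9.8995
= 1.29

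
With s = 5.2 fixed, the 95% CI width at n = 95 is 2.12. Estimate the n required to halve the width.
n ≈ 380

CI width ∝ 1/√n
To reduce width by factor 2, need √n to grow by 2 → need 2² = 4 times as many samples.

Current: n = 95, width = 2.12
New: n = 380, width ≈ 1.05

Width reduced by factor of 2.12/1.05 = 2.02.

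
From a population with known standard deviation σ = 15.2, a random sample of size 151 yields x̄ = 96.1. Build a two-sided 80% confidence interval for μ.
(94.51, 97.69)

z-interval (σ known):
z* = 1.282 for 80% confidence

Margin of error = z* · σ/√n = 1.282 · 15.2/√151 = 1.59

CI: (96.1 - 1.59, 96.1 + 1.59) = (94.51, 97.69)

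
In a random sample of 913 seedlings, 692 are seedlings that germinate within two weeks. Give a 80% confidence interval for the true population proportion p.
(0.740, 0.776)

Proportion CI:
p̂ = 692/913 = 0.75794
SE = √(p̂(1-p̂)/n) = √(0.75794 · 0.24206 / 913) = 0.01418

z* = 1.282
Margin = z* · SE = 1.282 · 0.01418 = 0.0182

CI: 0.75794 ± 0.0182 = (0.740, 0.776)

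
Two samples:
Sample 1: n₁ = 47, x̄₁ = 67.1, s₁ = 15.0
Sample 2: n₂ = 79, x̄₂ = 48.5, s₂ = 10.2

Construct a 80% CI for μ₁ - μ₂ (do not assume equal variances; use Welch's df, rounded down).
(15.40, 21.80)

Difference: x̄₁ - x̄₂ = 18.60
SE = √(s₁²/n₁ + s₂²/n₂) = √(15.0²/47 + 10.2²/79) = 2.4707
df = 71.59 → 71 (Welch–Satterthwaite, rounded down)
t* = 1.294

CI: 18.60 ± 1.294 · 2.4707 = 18.60 ± 3.20 = (15.40, 21.80)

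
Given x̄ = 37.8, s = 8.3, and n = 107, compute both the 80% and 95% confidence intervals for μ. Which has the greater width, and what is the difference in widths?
95% CI is wider by 1.11

df = 106
80% CI: t* = 1.290, (36.76, 38.84), width = 2 · t* · s/√n = 2.07
95% CI: t* = 1.983, (36.21, 39.39), width = 2 · t* · s/√n = 3.18

The 95% CI is wider by 3.18 - 2.07 = 1.11.
Higher confidence requires a wider interval.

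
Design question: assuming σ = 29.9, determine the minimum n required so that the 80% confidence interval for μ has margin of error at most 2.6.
n ≥ 218

For margin E ≤ 2.6:
n ≥ (z* · σ / E)²
n ≥ (1.282 · 29.9 / 2.6)²
n ≥ 217.36

Minimum n = 218 (rounding up)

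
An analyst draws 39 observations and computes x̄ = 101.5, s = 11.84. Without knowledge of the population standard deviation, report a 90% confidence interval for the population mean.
(98.30, 104.70)

t-interval (σ unknown):
df = n - 1 = 38
t* = 1.686 for 90% confidence

Margin of error = t* · s/√n = 1.686 · 11.84/√39 = 3.20

CI: (98.30, 104.70)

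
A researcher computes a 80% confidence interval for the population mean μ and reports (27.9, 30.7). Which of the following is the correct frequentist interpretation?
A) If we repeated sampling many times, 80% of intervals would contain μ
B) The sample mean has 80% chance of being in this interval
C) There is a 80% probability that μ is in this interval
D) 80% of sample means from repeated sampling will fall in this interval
A

A) Correct — this is the frequentist long-run coverage interpretation.
B) Wrong — x̄ is observed and sits in the interval by construction.
C) Wrong — μ is fixed; the randomness lives in the interval, not in μ.
D) Wrong — coverage applies to intervals containing μ, not to future x̄ values.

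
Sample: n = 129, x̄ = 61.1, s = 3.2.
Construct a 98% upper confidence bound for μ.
μ ≤ 61.68

Upper bound (one-sided):
t* = 2.075 (one-sided for 98%)
Upper bound = x̄ + t* · s/√n = 61.1 + 2.075 · 3.2/√129 = 61.68

We are 98% confident that μ ≤ 61.68.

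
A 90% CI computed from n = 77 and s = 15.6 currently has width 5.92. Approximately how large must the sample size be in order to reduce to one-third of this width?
n ≈ 693

CI width ∝ 1/√n
To reduce width by factor 3, need √n to grow by 3 → need 3² = 9 times as many samples.

Current: n = 77, width = 5.92
New: n = 693, width ≈ 1.95

Width reduced by factor of 5.92/1.95 = 3.04.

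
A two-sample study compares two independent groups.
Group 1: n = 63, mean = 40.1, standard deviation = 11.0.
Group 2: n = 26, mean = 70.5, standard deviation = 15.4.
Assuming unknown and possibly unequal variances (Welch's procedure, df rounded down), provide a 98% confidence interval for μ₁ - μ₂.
(-38.50, -22.30)

Difference: x̄₁ - x̄₂ = -30.40
SE = √(s₁²/n₁ + s₂²/n₂) = √(11.0²/63 + 15.4²/26) = 3.3230
df = 35.99 → 35 (Welch–Satterthwaite, rounded down)
t* = 2.438

CI: -30.40 ± 2.438 · 3.3230 = -30.40 ± 8.10 = (-38.50, -22.30)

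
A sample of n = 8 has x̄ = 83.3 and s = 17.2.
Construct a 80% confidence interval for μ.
(74.70, 91.90)

t-interval (σ unknown):
df = n - 1 = 7
t* = 1.415 for 80% confidence

Margin of error = t* · s/√n = 1.415 · 17.2/√8 = 8.60

CI: (74.70, 91.90)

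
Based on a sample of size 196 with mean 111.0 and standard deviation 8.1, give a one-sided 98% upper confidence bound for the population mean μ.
μ ≤ 112.20

Upper bound (one-sided):
t* = 2.068 (one-sided for 98%)
Upper bound = x̄ + t* · s/√n = 111.0 + 2.068 · 8.1/√196 = 112.20

We are 98% confident that μ ≤ 112.20.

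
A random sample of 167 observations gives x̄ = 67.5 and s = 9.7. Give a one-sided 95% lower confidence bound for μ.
μ ≥ 66.26

Lower bound (one-sided):
t* = 1.654 (one-sided for 95%)
Lower bound = x̄ - t* · s/√n = 67.5 - 1.654 · 9.7/√167 = 66.26

We are 95% confident that μ ≥ 66.26.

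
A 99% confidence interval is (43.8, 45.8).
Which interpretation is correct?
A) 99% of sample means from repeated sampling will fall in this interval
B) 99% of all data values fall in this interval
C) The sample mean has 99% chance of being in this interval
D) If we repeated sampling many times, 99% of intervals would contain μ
D

A) Wrong — coverage applies to intervals containing μ, not to future x̄ values.
B) Wrong — a CI is about the parameter μ, not individual data values.
C) Wrong — x̄ is observed and sits in the interval by construction.
D) Correct — this is the frequentist long-run coverage interpretation.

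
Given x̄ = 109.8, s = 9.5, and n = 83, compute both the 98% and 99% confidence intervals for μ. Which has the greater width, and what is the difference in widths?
99% CI is wider by 0.55

df = 82
98% CI: t* = 2.373, (107.33, 112.27), width = 2 · t* · s/√n = 4.95
99% CI: t* = 2.637, (107.05, 112.55), width = 2 · t* · s/√n = 5.50

The 99% CI is wider by 5.50 - 4.95 = 0.55.
Higher confidence requires a wider interval.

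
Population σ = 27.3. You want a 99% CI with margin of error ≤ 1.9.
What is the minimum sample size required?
n ≥ 1370

For margin E ≤ 1.9:
n ≥ (z* · σ / E)²
n ≥ (2.576 · 27.3 / 1.9)²
n ≥ 1369.97

Minimum n = 1370 (rounding up)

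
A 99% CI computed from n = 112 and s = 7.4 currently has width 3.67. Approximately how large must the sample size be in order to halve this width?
n ≈ 448

CI width ∝ 1/√n
To reduce width by factor 2, need √n to grow by 2 → need 2² = 4 times as many samples.

Current: n = 112, width = 3.67
New: n = 448, width ≈ 1.81

Width reduced by factor of 3.67/1.81 = 2.03.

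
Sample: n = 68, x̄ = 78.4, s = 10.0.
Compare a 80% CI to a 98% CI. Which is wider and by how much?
98% CI is wider by 2.64

df = 67
80% CI: t* = 1.294, (76.83, 79.97), width = 2 · t* · s/√n = 3.14
98% CI: t* = 2.383, (75.51, 81.29), width = 2 · t* · s/√n = 5.78

The 98% CI is wider by 5.78 - 3.14 = 2.64.
Higher confidence requires a wider interval.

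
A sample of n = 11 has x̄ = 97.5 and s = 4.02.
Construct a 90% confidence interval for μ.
(95.30, 99.70)

t-interval (σ unknown):
df = n - 1 = 10
t* = 1.812 for 90% confidence

Margin of error = t* · s/√n = 1.812 · 4.02/√11 = 2.20

CI: (95.30, 99.70)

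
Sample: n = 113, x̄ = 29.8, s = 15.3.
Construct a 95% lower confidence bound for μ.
μ ≥ 27.41

Lower bound (one-sided):
t* = 1.659 (one-sided for 95%)
Lower bound = x̄ - t* · s/√n = 29.8 - 1.659 · 15.3/√113 = 27.41

We are 95% confident that μ ≥ 27.41.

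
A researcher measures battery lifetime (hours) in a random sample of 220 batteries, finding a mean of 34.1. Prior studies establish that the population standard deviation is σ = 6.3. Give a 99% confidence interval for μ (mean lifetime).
(33.01, 35.19)

z-interval (σ known):
z* = 2.576 for 99% confidence

Margin of error = z* · σ/√n = 2.576 · 6.3/√220 = 1.09

CI: (34.1 - 1.09, 34.1 + 1.09) = (33.01, 35.19)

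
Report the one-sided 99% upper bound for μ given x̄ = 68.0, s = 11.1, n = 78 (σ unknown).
μ ≤ 70.99

Upper bound (one-sided):
t* = 2.376 (one-sided for 99%)
Upper bound = x̄ + t* · s/√n = 68.0 + 2.376 · 11.1/√78 = 70.99

We are 99% confident that μ ≤ 70.99.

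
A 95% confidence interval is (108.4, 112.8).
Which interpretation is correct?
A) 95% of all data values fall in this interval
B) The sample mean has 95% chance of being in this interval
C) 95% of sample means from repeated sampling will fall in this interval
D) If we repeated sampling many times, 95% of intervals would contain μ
D

A) Wrong — a CI is about the parameter μ, not individual data values.
B) Wrong — x̄ is observed and sits in the interval by construction.
C) Wrong — coverage applies to intervals containing μ, not to future x̄ values.
D) Correct — this is the frequentist long-run coverage interpretation.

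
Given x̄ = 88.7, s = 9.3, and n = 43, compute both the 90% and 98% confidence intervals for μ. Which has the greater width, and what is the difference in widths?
98% CI is wider by 2.09

df = 42
90% CI: t* = 1.682, (86.31, 91.09), width = 2 · t* · s/√n = 4.77
98% CI: t* = 2.418, (85.27, 92.13), width = 2 · t* · s/√n = 6.86

The 98% CI is wider by 6.86 - 4.77 = 2.09.
Higher confidence requires a wider interval.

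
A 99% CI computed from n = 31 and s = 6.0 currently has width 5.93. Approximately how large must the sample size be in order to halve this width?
n ≈ 124

CI width ∝ 1/√n
To reduce width by factor 2, need √n to grow by 2 → need 2² = 4 times as many samples.

Current: n = 31, width = 5.93
New: n = 124, width ≈ 2.82

Width reduced by factor of 5.93/2.82 = 2.10.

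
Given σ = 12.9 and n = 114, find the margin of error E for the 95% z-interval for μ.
Margin of error = 2.37

Margin of error = z* · σ/√n
= 1.960 · 12.9/√114
= 1.960 · 12.9/10.6771
= 2.37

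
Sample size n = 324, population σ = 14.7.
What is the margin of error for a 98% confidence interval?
Margin of error = 1.90

Margin of error = z* · σ/√n
= 2.326 · 14.7/√324
= 2.326 · 14.7/18.0000
= 1.90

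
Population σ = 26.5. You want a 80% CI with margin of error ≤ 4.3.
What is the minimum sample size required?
n ≥ 63

For margin E ≤ 4.3:
n ≥ (z* · σ / E)²
n ≥ (1.282 · 26.5 / 4.3)²
n ≥ 62.42

Minimum n = 63 (rounding up)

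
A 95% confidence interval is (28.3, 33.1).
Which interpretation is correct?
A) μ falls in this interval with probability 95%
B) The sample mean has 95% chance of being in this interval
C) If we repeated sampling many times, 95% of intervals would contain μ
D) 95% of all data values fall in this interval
C

A) Wrong — μ is fixed; the randomness lives in the interval, not in μ.
B) Wrong — x̄ is observed and sits in the interval by construction.
C) Correct — this is the frequentist long-run coverage interpretation.
D) Wrong — a CI is about the parameter μ, not individual data values.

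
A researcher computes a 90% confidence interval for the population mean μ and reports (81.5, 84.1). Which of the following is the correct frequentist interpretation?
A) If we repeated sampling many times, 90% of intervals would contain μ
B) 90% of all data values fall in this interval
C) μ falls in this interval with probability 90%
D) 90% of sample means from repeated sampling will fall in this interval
A

A) Correct — this is the frequentist long-run coverage interpretation.
B) Wrong — a CI is about the parameter μ, not individual data values.
C) Wrong — μ is fixed; the randomness lives in the interval, not in μ.
D) Wrong — coverage applies to intervals containing μ, not to future x̄ values.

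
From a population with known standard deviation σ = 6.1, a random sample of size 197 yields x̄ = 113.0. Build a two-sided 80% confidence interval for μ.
(112.44, 113.56)

z-interval (σ known):
z* = 1.282 for 80% confidence

Margin of error = z* · σ/√n = 1.282 · 6.1/√197 = 0.56

CI: (113.0 - 0.56, 113.0 + 0.56) = (112.44, 113.56)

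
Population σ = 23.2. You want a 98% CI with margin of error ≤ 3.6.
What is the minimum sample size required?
n ≥ 225

For margin E ≤ 3.6:
n ≥ (z* · σ / E)²
n ≥ (2.326 · 23.2 / 3.6)²
n ≥ 224.69

Minimum n = 225 (rounding up)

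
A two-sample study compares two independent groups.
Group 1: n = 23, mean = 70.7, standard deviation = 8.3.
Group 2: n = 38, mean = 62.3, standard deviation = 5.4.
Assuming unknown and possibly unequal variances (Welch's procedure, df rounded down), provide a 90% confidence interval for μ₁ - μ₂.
(5.12, 11.68)

Difference: x̄₁ - x̄₂ = 8.40
SE = √(s₁²/n₁ + s₂²/n₂) = √(8.3²/23 + 5.4²/38) = 1.9397
df = 33.41 → 33 (Welch–Satterthwaite, rounded down)
t* = 1.692

CI: 8.40 ± 1.692 · 1.9397 = 8.40 ± 3.28 = (5.12, 11.68)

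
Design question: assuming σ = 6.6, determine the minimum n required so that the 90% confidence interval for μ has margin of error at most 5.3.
n ≥ 5

For margin E ≤ 5.3:
n ≥ (z* · σ / E)²
n ≥ (1.645 · 6.6 / 5.3)²
n ≥ 4.20

Minimum n = 5 (rounding up)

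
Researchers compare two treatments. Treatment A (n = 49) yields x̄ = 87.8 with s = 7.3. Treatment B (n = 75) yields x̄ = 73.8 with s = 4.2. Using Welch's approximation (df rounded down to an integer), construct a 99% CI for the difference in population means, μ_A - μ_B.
(10.95, 17.05)

Difference: x̄₁ - x̄₂ = 14.00
SE = √(s₁²/n₁ + s₂²/n₂) = √(7.3²/49 + 4.2²/75) = 1.1501
df = 68.92 → 68 (Welch–Satterthwaite, rounded down)
t* = 2.650

CI: 14.00 ± 2.650 · 1.1501 = 14.00 ± 3.05 = (10.95, 17.05)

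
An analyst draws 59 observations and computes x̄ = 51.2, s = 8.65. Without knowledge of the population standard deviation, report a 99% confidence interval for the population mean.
(48.20, 54.20)

t-interval (σ unknown):
df = n - 1 = 58
t* = 2.663 for 99% confidence

Margin of error = t* · s/√n = 2.663 · 8.65/√59 = 3.00

CI: (48.20, 54.20)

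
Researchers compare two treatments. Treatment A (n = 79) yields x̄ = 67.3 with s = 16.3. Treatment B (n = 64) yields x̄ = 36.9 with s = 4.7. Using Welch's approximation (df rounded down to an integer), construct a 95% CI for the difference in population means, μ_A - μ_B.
(26.58, 34.22)

Difference: x̄₁ - x̄₂ = 30.40
SE = √(s₁²/n₁ + s₂²/n₂) = √(16.3²/79 + 4.7²/64) = 1.9257
df = 93.61 → 93 (Welch–Satterthwaite, rounded down)
t* = 1.986

CI: 30.40 ± 1.986 · 1.9257 = 30.40 ± 3.82 = (26.58, 34.22)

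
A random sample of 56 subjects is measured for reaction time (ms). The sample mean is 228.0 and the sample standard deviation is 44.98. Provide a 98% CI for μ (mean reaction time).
(213.60, 242.40)

t-interval (σ unknown):
df = n - 1 = 55
t* = 2.396 for 98% confidence

Margin of error = t* · s/√n = 2.396 · 44.98/√56 = 14.40

CI: (213.60, 242.40)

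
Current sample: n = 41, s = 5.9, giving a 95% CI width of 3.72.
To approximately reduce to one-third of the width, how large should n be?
n ≈ 369

CI width ∝ 1/√n
To reduce width by factor 3, need √n to grow by 3 → need 3² = 9 times as many samples.

Current: n = 41, width = 3.72
New: n = 369, width ≈ 1.21

Width reduced by factor of 3.72/1.21 = 3.07.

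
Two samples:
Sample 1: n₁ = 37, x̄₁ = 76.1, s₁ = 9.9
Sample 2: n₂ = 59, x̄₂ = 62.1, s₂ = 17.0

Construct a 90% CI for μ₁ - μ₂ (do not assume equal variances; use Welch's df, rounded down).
(9.44, 18.56)

Difference: x̄₁ - x̄₂ = 14.00
SE = √(s₁²/n₁ + s₂²/n₂) = √(9.9²/37 + 17.0²/59) = 2.7472
df = 93.59 → 93 (Welch–Satterthwaite, rounded down)
t* = 1.661

CI: 14.00 ± 1.661 · 2.7472 = 14.00 ± 4.56 = (9.44, 18.56)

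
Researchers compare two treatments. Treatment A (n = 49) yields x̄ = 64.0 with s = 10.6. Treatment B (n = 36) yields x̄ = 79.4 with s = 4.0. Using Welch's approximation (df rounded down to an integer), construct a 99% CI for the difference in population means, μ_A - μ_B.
(-19.79, -11.01)

Difference: x̄₁ - x̄₂ = -15.40
SE = √(s₁²/n₁ + s₂²/n₂) = √(10.6²/49 + 4.0²/36) = 1.6545
df = 65.06 → 65 (Welch–Satterthwaite, rounded down)
t* = 2.654

CI: -15.40 ± 2.654 · 1.6545 = -15.40 ± 4.39 = (-19.79, -11.01)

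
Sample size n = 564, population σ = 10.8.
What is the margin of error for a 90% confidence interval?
Margin of error = 0.75

Margin of error = z* · σ/√n
= 1.645 · 10.8/√564
= 1.645 · 10.8/23.7487
= 0.75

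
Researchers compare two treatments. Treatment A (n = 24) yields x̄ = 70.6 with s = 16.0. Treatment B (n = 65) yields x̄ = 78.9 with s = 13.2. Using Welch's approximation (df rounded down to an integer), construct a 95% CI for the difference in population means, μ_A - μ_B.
(-15.72, -0.88)

Difference: x̄₁ - x̄₂ = -8.30
SE = √(s₁²/n₁ + s₂²/n₂) = √(16.0²/24 + 13.2²/65) = 3.6534
df = 35.21 → 35 (Welch–Satterthwaite, rounded down)
t* = 2.030

CI: -8.30 ± 2.030 · 3.6534 = -8.30 ± 7.42 = (-15.72, -0.88)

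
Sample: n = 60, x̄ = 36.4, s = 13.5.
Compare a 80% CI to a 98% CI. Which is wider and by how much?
98% CI is wider by 3.81

df = 59
80% CI: t* = 1.296, (34.14, 38.66), width = 2 · t* · s/√n = 4.52
98% CI: t* = 2.391, (32.23, 40.57), width = 2 · t* · s/√n = 8.33

The 98% CI is wider by 8.33 - 4.52 = 3.81.
Higher confidence requires a wider interval.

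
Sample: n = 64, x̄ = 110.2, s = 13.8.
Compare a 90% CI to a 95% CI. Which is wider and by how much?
95% CI is wider by 1.13

df = 63
90% CI: t* = 1.669, (107.32, 113.08), width = 2 · t* · s/√n = 5.76
95% CI: t* = 1.998, (106.75, 113.65), width = 2 · t* · s/√n = 6.89

The 95% CI is wider by 6.89 - 5.76 = 1.13.
Higher confidence requires a wider interval.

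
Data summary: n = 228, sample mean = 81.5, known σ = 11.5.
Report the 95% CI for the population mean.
(80.01, 82.99)

z-interval (σ known):
z* = 1.960 for 95% confidence

Margin of error = z* · σ/√n = 1.960 · 11.5/√228 = 1.49

CI: (81.5 - 1.49, 81.5 + 1.49) = (80.01, 82.99)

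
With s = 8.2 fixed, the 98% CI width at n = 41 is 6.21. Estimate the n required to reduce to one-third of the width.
n ≈ 369

CI width ∝ 1/√n
To reduce width by factor 3, need √n to grow by 3 → need 3² = 9 times as many samples.

Current: n = 41, width = 6.21
New: n = 369, width ≈ 2.00

Width reduced by factor of 6.21/2.00 = 3.10.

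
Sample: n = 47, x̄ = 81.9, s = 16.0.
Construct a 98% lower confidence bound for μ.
μ ≥ 76.97

Lower bound (one-sided):
t* = 2.114 (one-sided for 98%)
Lower bound = x̄ - t* · s/√n = 81.9 - 2.114 · 16.0/√47 = 76.97

We are 98% confident that μ ≥ 76.97.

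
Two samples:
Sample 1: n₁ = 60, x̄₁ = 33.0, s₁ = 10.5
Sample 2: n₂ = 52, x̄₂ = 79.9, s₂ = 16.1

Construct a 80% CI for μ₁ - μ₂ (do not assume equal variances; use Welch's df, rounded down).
(-50.27, -43.53)

Difference: x̄₁ - x̄₂ = -46.90
SE = √(s₁²/n₁ + s₂²/n₂) = √(10.5²/60 + 16.1²/52) = 2.6120
df = 85.49 → 85 (Welch–Satterthwaite, rounded down)
t* = 1.292

CI: -46.90 ± 1.292 · 2.6120 = -46.90 ± 3.37 = (-50.27, -43.53)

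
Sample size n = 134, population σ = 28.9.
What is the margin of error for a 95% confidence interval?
Margin of error = 4.89

Margin of error = z* · σ/√n
= 1.960 · 28.9/√134
= 1.960 · 28.9/11.5758
= 4.89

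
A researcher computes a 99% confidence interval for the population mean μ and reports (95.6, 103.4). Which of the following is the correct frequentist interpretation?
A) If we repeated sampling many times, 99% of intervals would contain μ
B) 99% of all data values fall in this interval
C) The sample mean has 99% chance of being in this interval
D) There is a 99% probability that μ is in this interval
A

A) Correct — this is the frequentist long-run coverage interpretation.
B) Wrong — a CI is about the parameter μ, not individual data values.
C) Wrong — x̄ is observed and sits in the interval by construction.
D) Wrong — μ is fixed; the randomness lives in the interval, not in μ.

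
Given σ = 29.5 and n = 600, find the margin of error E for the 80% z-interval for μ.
Margin of error = 1.54

Margin of error = z* · σ/√n
= 1.282 · 29.5/√600
= 1.282 · 29.5/24.4949
= 1.54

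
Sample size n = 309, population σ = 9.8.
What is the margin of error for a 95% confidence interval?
Margin of error = 1.09

Margin of error = z* · σ/√n
= 1.960 · 9.8/√309
= 1.960 · 9.8/17.5784
= 1.09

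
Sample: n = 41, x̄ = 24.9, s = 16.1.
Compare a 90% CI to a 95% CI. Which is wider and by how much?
95% CI is wider by 1.69

df = 40
90% CI: t* = 1.684, (20.67, 29.13), width = 2 · t* · s/√n = 8.47
95% CI: t* = 2.021, (19.82, 29.98), width = 2 · t* · s/√n = 10.16

The 95% CI is wider by 10.16 - 8.47 = 1.69.
Higher confidence requires a wider interval.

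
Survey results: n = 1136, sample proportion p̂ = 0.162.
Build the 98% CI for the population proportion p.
(0.137, 0.187)

Proportion CI:
SE = √(p̂(1-p̂)/n) = √(0.162 · 0.838 / 1136) = 0.01093

z* = 2.326
Margin = z* · SE = 2.326 · 0.01093 = 0.0254

CI: 0.162 ± 0.0254 = (0.137, 0.187)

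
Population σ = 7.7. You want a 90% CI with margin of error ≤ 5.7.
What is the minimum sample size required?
n ≥ 5

For margin E ≤ 5.7:
n ≥ (z* · σ / E)²
n ≥ (1.645 · 7.7 / 5.7)²
n ≥ 4.94

Minimum n = 5 (rounding up)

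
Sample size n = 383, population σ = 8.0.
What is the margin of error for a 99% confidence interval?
Margin of error = 1.05

Margin of error = z* · σ/√n
= 2.576 · 8.0/√383
= 2.576 · 8.0/19.5704
= 1.05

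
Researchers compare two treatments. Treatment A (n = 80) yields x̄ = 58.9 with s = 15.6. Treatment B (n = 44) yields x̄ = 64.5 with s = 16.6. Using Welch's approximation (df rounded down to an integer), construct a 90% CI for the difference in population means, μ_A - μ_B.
(-10.67, -0.53)

Difference: x̄₁ - x̄₂ = -5.60
SE = √(s₁²/n₁ + s₂²/n₂) = √(15.6²/80 + 16.6²/44) = 3.0504
df = 84.12 → 84 (Welch–Satterthwaite, rounded down)
t* = 1.663

CI: -5.60 ± 1.663 · 3.0504 = -5.60 ± 5.07 = (-10.67, -0.53)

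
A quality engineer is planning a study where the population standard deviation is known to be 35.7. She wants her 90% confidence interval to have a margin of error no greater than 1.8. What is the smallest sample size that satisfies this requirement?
n ≥ 1065

For margin E ≤ 1.8:
n ≥ (z* · σ / E)²
n ≥ (1.645 · 35.7 / 1.8)²
n ≥ 1064.45

Minimum n = 1065 (rounding up)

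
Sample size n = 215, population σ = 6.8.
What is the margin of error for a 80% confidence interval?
Margin of error = 0.59

Margin of error = z* · σ/√n
= 1.282 · 6.8/√215
= 1.282 · 6.8/14.6629
= 0.59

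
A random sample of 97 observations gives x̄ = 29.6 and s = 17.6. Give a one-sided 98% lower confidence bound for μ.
μ ≥ 25.88

Lower bound (one-sided):
t* = 2.082 (one-sided for 98%)
Lower bound = x̄ - t* · s/√n = 29.6 - 2.082 · 17.6/√97 = 25.88

We are 98% confident that μ ≥ 25.88.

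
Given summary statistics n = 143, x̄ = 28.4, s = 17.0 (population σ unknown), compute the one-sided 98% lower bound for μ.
μ ≥ 25.45

Lower bound (one-sided):
t* = 2.073 (one-sided for 98%)
Lower bound = x̄ - t* · s/√n = 28.4 - 2.073 · 17.0/√143 = 25.45

We are 98% confident that μ ≥ 25.45.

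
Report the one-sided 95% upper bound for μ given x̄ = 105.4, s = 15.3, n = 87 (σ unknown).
μ ≤ 108.13

Upper bound (one-sided):
t* = 1.663 (one-sided for 95%)
Upper bound = x̄ + t* · s/√n = 105.4 + 1.663 · 15.3/√87 = 108.13

We are 95% confident that μ ≤ 108.13.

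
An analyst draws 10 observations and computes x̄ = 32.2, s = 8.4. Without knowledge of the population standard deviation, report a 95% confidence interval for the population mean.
(26.19, 38.21)

t-interval (σ unknown):
df = n - 1 = 9
t* = 2.262 for 95% confidence

Margin of error = t* · s/√n = 2.262 · 8.4/√10 = 6.01

CI: (26.19, 38.21)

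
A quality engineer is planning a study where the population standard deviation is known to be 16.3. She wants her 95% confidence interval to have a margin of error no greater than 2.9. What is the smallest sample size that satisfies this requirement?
n ≥ 122

For margin E ≤ 2.9:
n ≥ (z* · σ / E)²
n ≥ (1.960 · 16.3 / 2.9)²
n ≥ 121.36

Minimum n = 122 (rounding up)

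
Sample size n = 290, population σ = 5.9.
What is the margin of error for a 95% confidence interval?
Margin of error = 0.68

Margin of error = z* · σ/√n
= 1.960 · 5.9/√290
= 1.960 · 5.9/17.0294
= 0.68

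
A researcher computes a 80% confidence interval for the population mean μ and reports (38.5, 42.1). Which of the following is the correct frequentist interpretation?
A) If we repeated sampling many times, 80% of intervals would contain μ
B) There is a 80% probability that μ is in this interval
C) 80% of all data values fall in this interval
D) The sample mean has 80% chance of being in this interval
A

A) Correct — this is the frequentist long-run coverage interpretation.
B) Wrong — μ is fixed; the randomness lives in the interval, not in μ.
C) Wrong — a CI is about the parameter μ, not individual data values.
D) Wrong — x̄ is observed and sits in the interval by construction.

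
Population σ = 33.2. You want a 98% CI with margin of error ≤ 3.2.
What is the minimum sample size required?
n ≥ 583

For margin E ≤ 3.2:
n ≥ (z* · σ / E)²
n ≥ (2.326 · 33.2 / 3.2)²
n ≥ 582.37

Minimum n = 583 (rounding up)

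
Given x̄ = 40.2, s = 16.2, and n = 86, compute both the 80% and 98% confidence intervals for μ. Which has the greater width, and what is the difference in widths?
98% CI is wider by 3.77

df = 85
80% CI: t* = 1.292, (37.94, 42.46), width = 2 · t* · s/√n = 4.51
98% CI: t* = 2.371, (36.06, 44.34), width = 2 · t* · s/√n = 8.28

The 98% CI is wider by 8.28 - 4.51 = 3.77.
Higher confidence requires a wider interval.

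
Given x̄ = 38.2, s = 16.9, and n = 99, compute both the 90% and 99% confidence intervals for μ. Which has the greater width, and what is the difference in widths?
99% CI is wider by 3.28

df = 98
90% CI: t* = 1.661, (35.38, 41.02), width = 2 · t* · s/√n = 5.64
99% CI: t* = 2.627, (33.74, 42.66), width = 2 · t* · s/√n = 8.92

The 99% CI is wider by 8.92 - 5.64 = 3.28.
Higher confidence requires a wider interval.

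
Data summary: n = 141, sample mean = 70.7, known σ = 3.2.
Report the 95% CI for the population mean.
(70.17, 71.23)

z-interval (σ known):
z* = 1.960 for 95% confidence

Margin of error = z* · σ/√n = 1.960 · 3.2/√141 = 0.53

CI: (70.7 - 0.53, 70.7 + 0.53) = (70.17, 71.23)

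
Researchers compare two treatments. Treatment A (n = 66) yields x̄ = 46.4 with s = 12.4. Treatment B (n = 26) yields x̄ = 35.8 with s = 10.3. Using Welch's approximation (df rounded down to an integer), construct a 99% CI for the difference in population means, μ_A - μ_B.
(3.84, 17.36)

Difference: x̄₁ - x̄₂ = 10.60
SE = √(s₁²/n₁ + s₂²/n₂) = √(12.4²/66 + 10.3²/26) = 2.5318
df = 54.82 → 54 (Welch–Satterthwaite, rounded down)
t* = 2.670

CI: 10.60 ± 2.670 · 2.5318 = 10.60 ± 6.76 = (3.84, 17.36)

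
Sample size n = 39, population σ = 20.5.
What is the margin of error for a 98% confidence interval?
Margin of error = 7.64

Margin of error = z* · σ/√n
= 2.326 · 20.5/√39
= 2.326 · 20.5/6.2450
= 7.64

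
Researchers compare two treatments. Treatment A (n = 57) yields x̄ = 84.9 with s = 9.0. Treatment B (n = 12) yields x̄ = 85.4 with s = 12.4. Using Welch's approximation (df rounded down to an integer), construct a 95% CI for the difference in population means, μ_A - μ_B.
(-8.65, 7.65)

Difference: x̄₁ - x̄₂ = -0.50
SE = √(s₁²/n₁ + s₂²/n₂) = √(9.0²/57 + 12.4²/12) = 3.7728
df = 13.54 → 13 (Welch–Satterthwaite, rounded down)
t* = 2.160

CI: -0.50 ± 2.160 · 3.7728 = -0.50 ± 8.15 = (-8.65, 7.65)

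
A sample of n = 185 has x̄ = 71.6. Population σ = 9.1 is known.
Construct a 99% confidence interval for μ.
(69.88, 73.32)

z-interval (σ known):
z* = 2.576 for 99% confidence

Margin of error = z* · σ/√n = 2.576 · 9.1/√185 = 1.72

CI: (71.6 - 1.72, 71.6 + 1.72) = (69.88, 73.32)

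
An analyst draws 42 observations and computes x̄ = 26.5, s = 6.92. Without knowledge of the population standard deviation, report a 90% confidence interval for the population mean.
(24.70, 28.30)

t-interval (σ unknown):
df = n - 1 = 41
t* = 1.683 for 90% confidence

Margin of error = t* · s/√n = 1.683 · 6.92/√42 = 1.80

CI: (24.70, 28.30)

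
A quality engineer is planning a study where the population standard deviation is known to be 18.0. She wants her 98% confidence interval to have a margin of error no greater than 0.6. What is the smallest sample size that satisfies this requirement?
n ≥ 4870

For margin E ≤ 0.6:
n ≥ (z* · σ / E)²
n ≥ (2.326 · 18.0 / 0.6)²
n ≥ 4869.25

Minimum n = 4870 (rounding up)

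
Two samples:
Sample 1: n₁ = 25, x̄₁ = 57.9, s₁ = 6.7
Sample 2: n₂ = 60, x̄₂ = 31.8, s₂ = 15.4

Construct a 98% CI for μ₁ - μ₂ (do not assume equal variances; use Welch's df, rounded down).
(20.41, 31.79)

Difference: x̄₁ - x̄₂ = 26.10
SE = √(s₁²/n₁ + s₂²/n₂) = √(6.7²/25 + 15.4²/60) = 2.3976
df = 82.78 → 82 (Welch–Satterthwaite, rounded down)
t* = 2.373

CI: 26.10 ± 2.373 · 2.3976 = 26.10 ± 5.69 = (20.41, 31.79)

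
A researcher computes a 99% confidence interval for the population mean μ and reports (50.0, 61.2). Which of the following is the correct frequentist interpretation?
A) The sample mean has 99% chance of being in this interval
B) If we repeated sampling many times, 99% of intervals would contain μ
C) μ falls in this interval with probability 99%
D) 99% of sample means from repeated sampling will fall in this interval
B

A) Wrong — x̄ is observed and sits in the interval by construction.
B) Correct — this is the frequentist long-run coverage interpretation.
C) Wrong — μ is fixed; the randomness lives in the interval, not in μ.
D) Wrong — coverage applies to intervals containing μ, not to future x̄ values.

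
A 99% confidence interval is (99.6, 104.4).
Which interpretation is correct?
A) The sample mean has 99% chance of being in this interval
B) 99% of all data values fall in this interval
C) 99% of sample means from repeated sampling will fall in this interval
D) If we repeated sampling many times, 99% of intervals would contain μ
D

A) Wrong — x̄ is observed and sits in the interval by construction.
B) Wrong — a CI is about the parameter μ, not individual data values.
C) Wrong — coverage applies to intervals containing μ, not to future x̄ values.
D) Correct — this is the frequentist long-run coverage interpretation.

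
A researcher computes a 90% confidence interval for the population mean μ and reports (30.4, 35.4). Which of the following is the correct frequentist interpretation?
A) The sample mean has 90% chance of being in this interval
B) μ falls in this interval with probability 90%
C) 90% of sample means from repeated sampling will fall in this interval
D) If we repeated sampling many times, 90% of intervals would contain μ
D

A) Wrong — x̄ is observed and sits in the interval by construction.
B) Wrong — μ is fixed; the randomness lives in the interval, not in μ.
C) Wrong — coverage applies to intervals containing μ, not to future x̄ values.
D) Correct — this is the frequentist long-run coverage interpretation.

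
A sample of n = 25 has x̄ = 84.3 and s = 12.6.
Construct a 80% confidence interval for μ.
(80.98, 87.62)

t-interval (σ unknown):
df = n - 1 = 24
t* = 1.318 for 80% confidence

Margin of error = t* · s/√n = 1.318 · 12.6/√25 = 3.32

CI: (80.98, 87.62)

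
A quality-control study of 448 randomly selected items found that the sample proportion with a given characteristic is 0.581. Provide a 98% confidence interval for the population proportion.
(0.527, 0.635)

Proportion CI:
SE = √(p̂(1-p̂)/n) = √(0.581 · 0.419 / 448) = 0.02331

z* = 2.326
Margin = z* · SE = 2.326 · 0.02331 = 0.0542

CI: 0.581 ± 0.0542 = (0.527, 0.635)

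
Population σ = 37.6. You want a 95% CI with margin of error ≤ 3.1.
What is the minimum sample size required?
n ≥ 566

For margin E ≤ 3.1:
n ≥ (z* · σ / E)²
n ≥ (1.960 · 37.6 / 3.1)²
n ≥ 565.15

Minimum n = 566 (rounding up)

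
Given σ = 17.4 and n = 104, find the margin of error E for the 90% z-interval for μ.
Margin of error = 2.81

Margin of error = z* · σ/√n
= 1.645 · 17.4/√104
= 1.645 · 17.4/10.1980
= 2.81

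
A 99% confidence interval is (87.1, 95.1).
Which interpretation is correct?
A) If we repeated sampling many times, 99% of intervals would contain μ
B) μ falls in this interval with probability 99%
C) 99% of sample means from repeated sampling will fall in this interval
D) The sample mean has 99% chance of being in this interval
A

A) Correct — this is the frequentist long-run coverage interpretation.
B) Wrong — μ is fixed; the randomness lives in the interval, not in μ.
C) Wrong — coverage applies to intervals containing μ, not to future x̄ values.
D) Wrong — x̄ is observed and sits in the interval by construction.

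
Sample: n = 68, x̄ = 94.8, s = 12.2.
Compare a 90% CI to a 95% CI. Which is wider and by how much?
95% CI is wider by 0.97

df = 67
90% CI: t* = 1.668, (92.33, 97.27), width = 2 · t* · s/√n = 4.94
95% CI: t* = 1.996, (91.85, 97.75), width = 2 · t* · s/√n = 5.91

The 95% CI is wider by 5.91 - 4.94 = 0.97.
Higher confidence requires a wider interval.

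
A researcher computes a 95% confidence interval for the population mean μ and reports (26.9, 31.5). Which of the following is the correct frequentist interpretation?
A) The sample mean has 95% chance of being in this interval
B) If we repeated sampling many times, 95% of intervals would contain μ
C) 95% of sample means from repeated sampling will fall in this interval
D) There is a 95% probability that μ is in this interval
B

A) Wrong — x̄ is observed and sits in the interval by construction.
B) Correct — this is the frequentist long-run coverage interpretation.
C) Wrong — coverage applies to intervals containing μ, not to future x̄ values.
D) Wrong — μ is fixed; the randomness lives in the interval, not in μ.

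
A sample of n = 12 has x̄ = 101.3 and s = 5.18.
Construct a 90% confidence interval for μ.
(98.61, 103.99)

t-interval (σ unknown):
df = n - 1 = 11
t* = 1.796 for 90% confidence

Margin of error = t* · s/√n = 1.796 · 5.18/√12 = 2.69

CI: (98.61, 103.99)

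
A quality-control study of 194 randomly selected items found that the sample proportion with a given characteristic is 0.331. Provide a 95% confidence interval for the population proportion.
(0.265, 0.397)

Proportion CI:
SE = √(p̂(1-p̂)/n) = √(0.331 · 0.669 / 194) = 0.03379

z* = 1.960
Margin = z* · SE = 1.960 · 0.03379 = 0.0662

CI: 0.331 ± 0.0662 = (0.265, 0.397)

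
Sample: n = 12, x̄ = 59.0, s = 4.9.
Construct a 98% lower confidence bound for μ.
μ ≥ 55.71

Lower bound (one-sided):
t* = 2.328 (one-sided for 98%)
Lower bound = x̄ - t* · s/√n = 59.0 - 2.328 · 4.9/√12 = 55.71

We are 98% confident that μ ≥ 55.71.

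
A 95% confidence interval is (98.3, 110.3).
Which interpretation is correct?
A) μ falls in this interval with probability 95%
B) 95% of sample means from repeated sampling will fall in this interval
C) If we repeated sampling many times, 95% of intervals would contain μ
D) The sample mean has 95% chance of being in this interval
C

A) Wrong — μ is fixed; the randomness lives in the interval, not in μ.
B) Wrong — coverage applies to intervals containing μ, not to future x̄ values.
C) Correct — this is the frequentist long-run coverage interpretation.
D) Wrong — x̄ is observed and sits in the interval by construction.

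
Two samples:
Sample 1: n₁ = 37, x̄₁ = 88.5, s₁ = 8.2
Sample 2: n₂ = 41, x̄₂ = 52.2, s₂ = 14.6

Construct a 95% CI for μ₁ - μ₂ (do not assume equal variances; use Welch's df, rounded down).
(31.01, 41.59)

Difference: x̄₁ - x̄₂ = 36.30
SE = √(s₁²/n₁ + s₂²/n₂) = √(8.2²/37 + 14.6²/41) = 2.6488
df = 64.14 → 64 (Welch–Satterthwaite, rounded down)
t* = 1.998

CI: 36.30 ± 1.998 · 2.6488 = 36.30 ± 5.29 = (31.01, 41.59)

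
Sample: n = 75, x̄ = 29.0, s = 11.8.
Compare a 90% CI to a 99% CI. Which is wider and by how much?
99% CI is wider by 2.67

df = 74
90% CI: t* = 1.666, (26.73, 31.27), width = 2 · t* · s/√n = 4.54
99% CI: t* = 2.644, (25.40, 32.60), width = 2 · t* · s/√n = 7.21

The 99% CI is wider by 7.21 - 4.54 = 2.67.
Higher confidence requires a wider interval.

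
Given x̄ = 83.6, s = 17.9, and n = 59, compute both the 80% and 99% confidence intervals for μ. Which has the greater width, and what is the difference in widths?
99% CI is wider by 6.37

df = 58
80% CI: t* = 1.296, (80.58, 86.62), width = 2 · t* · s/√n = 6.04
99% CI: t* = 2.663, (77.39, 89.81), width = 2 · t* · s/√n = 12.41

The 99% CI is wider by 12.41 - 6.04 = 6.37.
Higher confidence requires a wider interval.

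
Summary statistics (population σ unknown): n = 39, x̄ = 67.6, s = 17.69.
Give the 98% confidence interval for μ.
(60.72, 74.48)

t-interval (σ unknown):
df = n - 1 = 38
t* = 2.429 for 98% confidence

Margin of error = t* · s/√n = 2.429 · 17.69/√39 = 6.88

CI: (60.72, 74.48)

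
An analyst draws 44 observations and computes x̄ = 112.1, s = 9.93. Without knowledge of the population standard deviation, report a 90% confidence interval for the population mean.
(109.58, 114.62)

t-interval (σ unknown):
df = n - 1 = 43
t* = 1.681 for 90% confidence

Margin of error = t* · s/√n = 1.681 · 9.93/√44 = 2.52

CI: (109.58, 114.62)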